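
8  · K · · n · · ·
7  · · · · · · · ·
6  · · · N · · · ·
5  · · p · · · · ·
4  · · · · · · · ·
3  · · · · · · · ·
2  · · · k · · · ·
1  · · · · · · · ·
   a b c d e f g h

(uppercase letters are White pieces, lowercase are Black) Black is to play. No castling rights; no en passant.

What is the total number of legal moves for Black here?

Black to move; king on d2.
In check: no.
Legal moves: Ng7, Nc7, Nf6, Nxd6, Ke3, Kd3, Kc3, Ke2, Kc2, Ke1, Kd1, Kc1, c4.
Count: 13.

13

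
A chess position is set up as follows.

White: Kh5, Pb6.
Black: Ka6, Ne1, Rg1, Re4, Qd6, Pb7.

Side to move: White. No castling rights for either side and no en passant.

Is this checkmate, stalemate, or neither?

White to move; white king on h5.
In check: no.
King squares — g4: attacked by Rg1; h4: attacked by Re4; g5: attacked by Rg1; g6: attacked by Rg1; h6: attacked by Qd6.
Legal moves for White: none.
Not in check and no legal moves → stalemate.

stalemate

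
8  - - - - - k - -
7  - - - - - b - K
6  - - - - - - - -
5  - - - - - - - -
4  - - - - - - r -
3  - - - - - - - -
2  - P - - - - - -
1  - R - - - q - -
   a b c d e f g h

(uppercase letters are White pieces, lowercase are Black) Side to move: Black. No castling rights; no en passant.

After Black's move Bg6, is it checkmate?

After Bg6: white king on h7; in check: yes, from the black bishop on g6.
White has 2 legal replies: Kh8, Kh6.
In check but a legal move exists → not checkmate.

no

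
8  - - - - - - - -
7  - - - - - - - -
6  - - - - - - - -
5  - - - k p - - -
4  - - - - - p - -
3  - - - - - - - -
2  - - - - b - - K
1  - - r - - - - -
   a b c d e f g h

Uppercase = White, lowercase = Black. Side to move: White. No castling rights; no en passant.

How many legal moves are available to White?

2

White to move; king on h2.
In check: no.
Legal moves: Kh3, Kg2.
Count: 2.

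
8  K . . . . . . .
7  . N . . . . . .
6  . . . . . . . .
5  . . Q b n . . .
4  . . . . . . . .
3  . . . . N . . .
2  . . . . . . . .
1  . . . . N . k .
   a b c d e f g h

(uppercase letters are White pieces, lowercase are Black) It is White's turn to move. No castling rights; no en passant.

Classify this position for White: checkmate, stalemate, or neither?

neither

White to move; white king on a8.
In check: no.
Legal moves for White include: Kb8, Ka7, Qf8, Qc8, Qe7, Qc7, Qa7, Qd6, Qc6, Qb6, Qxd5, Qb5, Qa5, Qd4, Qc4, Qb4, Qc3, Qa3, ... (list truncated; more exist).
White has legal moves and is not in check → neither.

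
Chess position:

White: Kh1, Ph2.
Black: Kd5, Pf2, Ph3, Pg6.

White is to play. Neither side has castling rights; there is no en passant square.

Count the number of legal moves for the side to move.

0

White to move; king on h1.
In check: no.
Legal moves: none.
Count: 0.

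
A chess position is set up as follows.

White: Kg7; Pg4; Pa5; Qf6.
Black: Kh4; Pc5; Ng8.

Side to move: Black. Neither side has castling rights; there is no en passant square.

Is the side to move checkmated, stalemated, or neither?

Black to move; black king on h4.
In check: yes, from the white queen on f6.
King squares — g3: available; h3: available; g4: available; g5: attacked by Qf6; h5: attacked by Pg4.
Legal moves for Black: Kxg4, Kh3, Kg3, Nxf6.
Black is in check but has 4 legal moves → neither.

neither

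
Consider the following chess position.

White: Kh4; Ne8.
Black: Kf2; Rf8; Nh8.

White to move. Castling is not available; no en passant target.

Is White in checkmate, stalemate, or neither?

neither

White to move; white king on h4.
In check: no.
Legal moves for White: Ng7, Nc7, Nf6, Nd6, Kh5, Kg5, Kg4, Kh3.
White has 8 legal moves and is not in check → neither.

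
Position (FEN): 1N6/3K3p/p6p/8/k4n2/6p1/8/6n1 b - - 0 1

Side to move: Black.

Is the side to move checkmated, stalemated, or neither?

Black to move; black king on a4.
In check: no.
Legal moves for Black include: Ng6, Ne6, Nh5, Nd5, Nfh3, Nd3, Ng2, Nfe2, Kb5, Ka5, Kb4, Kb3, Ka3, Ngh3, Nf3, Nge2, h5, a5, ... (list truncated; more exist).
Black has legal moves and is not in check → neither.

neither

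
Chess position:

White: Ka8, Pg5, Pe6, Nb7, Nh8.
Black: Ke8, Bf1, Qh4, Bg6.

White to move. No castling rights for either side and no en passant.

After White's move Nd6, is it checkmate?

no

After Nd6: black king on e8; in check: yes, from the white knight on d6.
Black has 3 legal replies: Kf8, Kd8, Ke7.
In check but a legal move exists → not checkmate.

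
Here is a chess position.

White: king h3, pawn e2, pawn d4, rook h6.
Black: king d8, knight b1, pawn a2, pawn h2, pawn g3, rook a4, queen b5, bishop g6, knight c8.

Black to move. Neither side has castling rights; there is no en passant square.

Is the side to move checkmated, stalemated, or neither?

Black to move; black king on d8.
In check: no.
Legal moves for Black include: Ke8, Ke7, Kd7, Kc7, Ne7, Na7, Nd6, Nb6, Be8, Bh7, Bf7, Bh5, Bf5+, Be4, Bd3, Bc2, Qe8, Qb8, ... (list truncated; more exist).
Black has legal moves and is not in check → neither.

neither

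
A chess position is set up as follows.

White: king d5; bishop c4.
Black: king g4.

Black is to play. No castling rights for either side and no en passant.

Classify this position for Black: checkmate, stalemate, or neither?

Black to move; black king on g4.
In check: no.
Legal moves for Black: Kh5, Kg5, Kf5, Kh4, Kf4, Kh3, Kg3, Kf3.
Black has 8 legal moves and is not in check → neither.

neither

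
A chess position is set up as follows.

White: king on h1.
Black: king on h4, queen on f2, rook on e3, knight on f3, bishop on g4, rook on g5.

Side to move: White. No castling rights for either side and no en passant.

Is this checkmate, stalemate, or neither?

White to move; white king on h1.
In check: no.
King squares — g1: attacked by Qf2; g2: attacked by Qf2; h2: attacked by Qf2.
Legal moves for White: none.
Not in check and no legal moves → stalemate.

stalemate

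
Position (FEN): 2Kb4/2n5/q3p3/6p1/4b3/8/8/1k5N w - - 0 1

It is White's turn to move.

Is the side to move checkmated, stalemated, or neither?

White to move; white king on c8.
In check: yes, from the black queen on a6.
King squares — b7: attacked by Be4; c7: attacked by Bd8; d7: available; b8: available; d8: available.
Legal moves for White: Kxd8, Kb8, Kd7.
White is in check but has 3 legal moves → neither.

neither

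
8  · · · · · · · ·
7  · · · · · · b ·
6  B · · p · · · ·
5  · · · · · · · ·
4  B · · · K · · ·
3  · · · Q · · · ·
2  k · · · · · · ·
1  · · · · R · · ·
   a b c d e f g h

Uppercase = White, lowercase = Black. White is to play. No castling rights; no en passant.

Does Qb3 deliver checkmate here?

After Qb3: black king on a2; in check: yes, from the white queen on b3.
King squares — a1: attacked by Re1; b1: attacked by Re1; b2: attacked by Qb3; a3: attacked by Qb3; b3: attacked by Ba4.
Black has no legal moves → checkmate.

yes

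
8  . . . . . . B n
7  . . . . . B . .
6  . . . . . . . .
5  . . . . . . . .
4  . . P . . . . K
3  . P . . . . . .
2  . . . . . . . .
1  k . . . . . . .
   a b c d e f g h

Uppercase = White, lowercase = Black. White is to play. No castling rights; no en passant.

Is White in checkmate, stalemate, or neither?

White to move; white king on h4.
In check: no.
Legal moves for White: Bh7, Be8, Bg6, Be6, Bh5, Bd5, Kh5, Kg5, Kg4, Kh3, Kg3, c5, b4.
White has 13 legal moves and is not in check → neither.

neither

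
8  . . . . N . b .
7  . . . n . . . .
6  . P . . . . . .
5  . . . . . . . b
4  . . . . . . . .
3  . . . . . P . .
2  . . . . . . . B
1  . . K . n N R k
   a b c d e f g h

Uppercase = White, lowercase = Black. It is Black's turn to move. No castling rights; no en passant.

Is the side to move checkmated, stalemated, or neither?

checkmate

Black to move; black king on h1.
In check: yes, from the white rook on g1.
King squares — g1: attacked by Bh2; g2: attacked by Rg1; h2: attacked by Nf1.
Legal moves for Black: none.
In check with no legal moves → checkmate.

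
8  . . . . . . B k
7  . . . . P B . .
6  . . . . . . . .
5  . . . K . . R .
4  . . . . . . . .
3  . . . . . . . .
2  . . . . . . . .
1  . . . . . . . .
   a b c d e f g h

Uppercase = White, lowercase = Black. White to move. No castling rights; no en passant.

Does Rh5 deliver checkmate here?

no

After Rh5: black king on h8; in check: yes, from the white rook on h5.
Black has 1 legal reply: Kg7.
In check but a legal move exists → not checkmate.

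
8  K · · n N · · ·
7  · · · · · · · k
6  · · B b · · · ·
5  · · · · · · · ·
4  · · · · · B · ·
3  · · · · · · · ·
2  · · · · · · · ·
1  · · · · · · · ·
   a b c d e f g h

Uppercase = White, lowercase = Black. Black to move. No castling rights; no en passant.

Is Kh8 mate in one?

no

After Kh8: white king on a8; in check: no.
White is not in check, so this cannot be checkmate.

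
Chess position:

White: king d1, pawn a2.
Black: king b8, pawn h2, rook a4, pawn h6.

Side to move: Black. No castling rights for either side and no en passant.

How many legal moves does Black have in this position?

Black to move; king on b8.
In check: no.
Legal moves: Kc8, Ka8, Kc7, Kb7, Ka7, Ra8, Ra7, Ra6, Ra5, Rh4, Rg4, Rf4, Re4, Rd4+, Rc4, Rb4, Ra3, Rxa2, h5, h1=Q+, h1=R+, h1=B, h1=N.
Count: 23.

23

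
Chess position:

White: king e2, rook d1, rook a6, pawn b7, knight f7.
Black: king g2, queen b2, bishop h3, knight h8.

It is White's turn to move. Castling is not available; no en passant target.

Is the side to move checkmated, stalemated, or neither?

neither

White to move; white king on e2.
In check: yes, from the black queen on b2.
Legal moves for White: Ke3, Kd3, Ke1, Rd2.
White is in check but has 4 legal moves → neither.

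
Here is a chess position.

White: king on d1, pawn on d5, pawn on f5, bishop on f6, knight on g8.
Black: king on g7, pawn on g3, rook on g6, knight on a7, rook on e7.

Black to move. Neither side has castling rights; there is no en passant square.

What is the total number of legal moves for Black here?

5

Black to move; king on g7.
In check: yes, from the white bishop on f6.
Legal moves: Kxg8, Kf8, Kh7, Kf7, Rxf6.
Count: 5.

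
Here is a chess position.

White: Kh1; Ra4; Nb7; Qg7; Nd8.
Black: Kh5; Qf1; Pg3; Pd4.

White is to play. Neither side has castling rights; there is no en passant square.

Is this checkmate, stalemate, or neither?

White to move; white king on h1.
In check: yes, from the black queen on f1.
King squares — g1: attacked by Qf1; g2: attacked by Qf1; h2: attacked by Pg3.
Legal moves for White: none.
In check with no legal moves → checkmate.

checkmate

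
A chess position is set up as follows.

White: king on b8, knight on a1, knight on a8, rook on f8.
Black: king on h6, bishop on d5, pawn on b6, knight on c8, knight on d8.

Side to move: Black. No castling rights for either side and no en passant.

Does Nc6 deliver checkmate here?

no

After Nc6: white king on b8; in check: yes, from the black knight on c6.
White has 3 legal replies: Kxc8, Kc7, Kb7.
In check but a legal move exists → not checkmate.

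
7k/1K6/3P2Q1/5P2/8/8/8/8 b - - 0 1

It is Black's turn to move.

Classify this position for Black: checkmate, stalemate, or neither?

stalemate

Black to move; black king on h8.
In check: no.
King squares — g7: attacked by Qg6; h7: attacked by Qg6; g8: attacked by Qg6.
Legal moves for Black: none.
Not in check and no legal moves → stalemate.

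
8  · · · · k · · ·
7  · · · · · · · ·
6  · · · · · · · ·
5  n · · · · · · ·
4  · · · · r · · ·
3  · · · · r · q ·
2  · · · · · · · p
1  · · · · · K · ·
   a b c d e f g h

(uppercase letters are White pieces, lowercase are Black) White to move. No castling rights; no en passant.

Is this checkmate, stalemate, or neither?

stalemate

White to move; white king on f1.
In check: no.
King squares — e1: attacked by Re3; g1: attacked by Ph2; e2: attacked by Re3; f2: attacked by Qg3; g2: attacked by Qg3.
Legal moves for White: none.
Not in check and no legal moves → stalemate.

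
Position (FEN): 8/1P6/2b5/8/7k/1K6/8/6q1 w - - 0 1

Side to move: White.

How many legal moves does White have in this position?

White to move; king on b3.
In check: no.
Legal moves: Kc4, Kb4, Kc3, Ka3, Kc2, Kb2, Ka2, b8=Q, b8=R, b8=B, b8=N.
Count: 11.

11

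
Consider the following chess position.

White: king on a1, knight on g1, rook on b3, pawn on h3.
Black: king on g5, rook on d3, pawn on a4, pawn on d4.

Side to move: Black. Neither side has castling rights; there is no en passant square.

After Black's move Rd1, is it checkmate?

no

After Rd1: white king on a1; in check: yes, from the black rook on d1.
White has 3 legal replies: Kb2, Ka2, Rb1.
In check but a legal move exists → not checkmate.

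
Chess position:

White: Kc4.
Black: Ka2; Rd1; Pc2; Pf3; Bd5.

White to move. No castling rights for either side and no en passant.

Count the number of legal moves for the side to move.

4

White to move; king on c4.
In check: yes, from the black bishop on d5.
Legal moves: Kc5, Kb5, Kb4, Kc3.
Count: 4.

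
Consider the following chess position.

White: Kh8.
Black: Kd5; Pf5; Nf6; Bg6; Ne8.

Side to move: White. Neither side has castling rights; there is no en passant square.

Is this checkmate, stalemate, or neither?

White to move; white king on h8.
In check: no.
King squares — g7: attacked by Ne8; h7: attacked by Nf6; g8: attacked by Nf6.
Legal moves for White: none.
Not in check and no legal moves → stalemate.

stalemate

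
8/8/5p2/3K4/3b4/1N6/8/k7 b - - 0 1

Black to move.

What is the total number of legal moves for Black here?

3

Black to move; king on a1.
In check: yes, from the white knight on b3.
Legal moves: Kb2, Ka2, Kb1.
Count: 3.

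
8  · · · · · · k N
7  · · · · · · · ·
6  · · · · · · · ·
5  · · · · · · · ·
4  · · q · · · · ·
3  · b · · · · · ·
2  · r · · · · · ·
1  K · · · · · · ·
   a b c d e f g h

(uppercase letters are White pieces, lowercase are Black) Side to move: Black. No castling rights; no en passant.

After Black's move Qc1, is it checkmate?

yes

After Qc1: white king on a1; in check: yes, from the black queen on c1.
King squares — b1: attacked by Qc1; a2: attacked by Rb2; b2: attacked by Qc1.
White has no legal moves → checkmate.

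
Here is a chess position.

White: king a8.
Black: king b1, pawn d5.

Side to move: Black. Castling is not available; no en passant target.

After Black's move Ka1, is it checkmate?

no

After Ka1: white king on a8; in check: no.
White is not in check, so this cannot be checkmate.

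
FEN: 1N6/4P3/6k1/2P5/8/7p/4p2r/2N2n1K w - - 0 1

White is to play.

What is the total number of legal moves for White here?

White to move; king on h1.
In check: yes, from the black rook on h2.
Legal moves: Kg1.
Count: 1.

1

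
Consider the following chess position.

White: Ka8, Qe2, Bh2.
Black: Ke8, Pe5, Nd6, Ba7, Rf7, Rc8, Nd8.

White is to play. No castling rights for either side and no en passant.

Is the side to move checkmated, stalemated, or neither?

White to move; white king on a8.
In check: yes, from the black rook on c8.
King squares — a7: attacked by Rf7; b7: attacked by Nd6; b8: attacked by Ba7.
Legal moves for White: none.
In check with no legal moves → checkmate.

checkmate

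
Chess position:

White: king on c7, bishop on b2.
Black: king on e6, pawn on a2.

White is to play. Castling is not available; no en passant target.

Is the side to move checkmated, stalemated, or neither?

White to move; white king on c7.
In check: no.
Legal moves for White: Kd8, Kc8, Kb8, Kb7, Kc6, Kb6, Bh8, Bg7, Bf6, Be5, Bd4, Bc3, Ba3, Bc1, Ba1.
White has 15 legal moves and is not in check → neither.

neither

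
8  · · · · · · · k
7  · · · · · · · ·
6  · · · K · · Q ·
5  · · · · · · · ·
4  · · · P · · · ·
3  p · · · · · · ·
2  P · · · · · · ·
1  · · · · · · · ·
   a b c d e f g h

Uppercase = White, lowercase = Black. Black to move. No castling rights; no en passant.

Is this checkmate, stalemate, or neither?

Black to move; black king on h8.
In check: no.
King squares — g7: attacked by Qg6; h7: attacked by Qg6; g8: attacked by Qg6.
Legal moves for Black: none.
Not in check and no legal moves → stalemate.

stalemate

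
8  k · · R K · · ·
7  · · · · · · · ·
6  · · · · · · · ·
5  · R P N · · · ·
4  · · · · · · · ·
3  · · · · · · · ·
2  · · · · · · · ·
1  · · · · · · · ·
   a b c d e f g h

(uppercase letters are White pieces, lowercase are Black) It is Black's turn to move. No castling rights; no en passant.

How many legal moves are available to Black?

Black to move; king on a8.
In check: yes, from the white rook on d8.
Legal moves: Ka7.
Count: 1.

1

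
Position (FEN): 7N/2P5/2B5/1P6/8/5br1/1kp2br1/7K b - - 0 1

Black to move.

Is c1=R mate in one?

After c1=R: white king on h1; in check: yes, from the black rook on c1.
King squares — g1: attacked by Rc1; g2: attacked by Bf3; h2: attacked by Rg2.
White has no legal moves → checkmate.

yes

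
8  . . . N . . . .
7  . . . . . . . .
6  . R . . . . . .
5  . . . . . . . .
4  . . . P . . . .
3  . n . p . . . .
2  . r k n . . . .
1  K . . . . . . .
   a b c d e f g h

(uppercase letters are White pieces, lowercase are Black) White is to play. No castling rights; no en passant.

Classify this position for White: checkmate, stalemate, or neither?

White to move; white king on a1.
In check: yes, from the black knight on b3.
Legal moves for White: Rxb3.
White is in check but has 1 legal move → neither.

neither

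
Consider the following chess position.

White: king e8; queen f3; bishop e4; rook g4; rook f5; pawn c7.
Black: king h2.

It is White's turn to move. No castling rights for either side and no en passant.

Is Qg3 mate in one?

After Qg3: black king on h2; in check: yes, from the white queen on g3.
King squares — g1: attacked by Qg3; h1: attacked by Be4; g2: attacked by Qg3; g3: attacked by Rg4; h3: attacked by Qg3.
Black has no legal moves → checkmate.

yes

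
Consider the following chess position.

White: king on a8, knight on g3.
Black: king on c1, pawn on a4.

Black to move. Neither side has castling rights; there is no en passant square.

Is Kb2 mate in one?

no

After Kb2: white king on a8; in check: no.
White is not in check, so this cannot be checkmate.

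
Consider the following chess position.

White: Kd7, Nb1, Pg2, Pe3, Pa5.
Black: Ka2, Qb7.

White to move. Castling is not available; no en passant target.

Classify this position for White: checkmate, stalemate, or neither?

White to move; white king on d7.
In check: yes, from the black queen on b7.
King squares — c6: attacked by Qb7; d6: available; e6: available; c7: attacked by Qb7; e7: attacked by Qb7; c8: attacked by Qb7; d8: available; e8: available.
Legal moves for White: Ke8, Kd8, Ke6, Kd6.
White is in check but has 4 legal moves → neither.

neither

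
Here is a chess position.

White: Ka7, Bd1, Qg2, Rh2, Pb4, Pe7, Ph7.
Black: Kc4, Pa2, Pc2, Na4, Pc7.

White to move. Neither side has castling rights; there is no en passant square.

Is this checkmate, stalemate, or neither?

neither

White to move; white king on a7.
In check: no.
Legal moves for White include: Kb8, Ka8, Kb7, Ka6, Rh6, Rh5, Rh4+, Rh3, Rh1, Qg8+, Qa8, Qg7, Qb7, Qg6, Qc6+, Qg5, Qd5+, Qg4+, ... (list truncated; more exist).
White has legal moves and is not in check → neither.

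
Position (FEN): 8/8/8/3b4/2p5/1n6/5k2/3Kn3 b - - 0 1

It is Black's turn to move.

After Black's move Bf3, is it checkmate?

After Bf3: white king on d1; in check: yes, from the black bishop on f3.
King squares — c1: attacked by Nb3; e1: attacked by Kf2; c2: attacked by Ne1; d2: attacked by Nb3; e2: attacked by Kf2.
White has no legal moves → checkmate.

yes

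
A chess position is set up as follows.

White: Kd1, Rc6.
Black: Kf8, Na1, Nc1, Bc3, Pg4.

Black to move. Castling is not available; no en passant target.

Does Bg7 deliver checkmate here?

After Bg7: white king on d1; in check: no.
White is not in check, so this cannot be checkmate.

no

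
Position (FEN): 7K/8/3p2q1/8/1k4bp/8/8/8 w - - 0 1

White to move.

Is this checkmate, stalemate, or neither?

White to move; white king on h8.
In check: no.
King squares — g7: attacked by Qg6; h7: attacked by Qg6; g8: attacked by Qg6.
Legal moves for White: none.
Not in check and no legal moves → stalemate.

stalemate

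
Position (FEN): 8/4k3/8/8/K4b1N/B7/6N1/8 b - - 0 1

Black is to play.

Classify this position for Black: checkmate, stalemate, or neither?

Black to move; black king on e7.
In check: yes, from the white bishop on a3.
King squares — d6: attacked by Ba3; e6: available; f6: available; d7: available; f7: available; d8: available; e8: available; f8: attacked by Ba3.
Legal moves for Black: Ke8, Kd8, Kf7, Kd7, Kf6, Ke6, Bd6.
Black is in check but has 7 legal moves → neither.

neither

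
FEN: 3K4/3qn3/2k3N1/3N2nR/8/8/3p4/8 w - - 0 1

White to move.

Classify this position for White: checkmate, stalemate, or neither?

checkmate

White to move; white king on d8.
In check: yes, from the black queen on d7.
King squares — c7: attacked by Kc6; d7: attacked by Kc6; e7: attacked by Qd7; c8: attacked by Qd7; e8: attacked by Qd7.
Legal moves for White: none.
In check with no legal moves → checkmate.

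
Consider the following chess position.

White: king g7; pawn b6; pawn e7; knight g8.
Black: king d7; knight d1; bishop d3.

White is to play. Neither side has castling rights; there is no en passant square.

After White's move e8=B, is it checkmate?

After e8=B: black king on d7; in check: yes, from the white bishop on e8.
Black has 5 legal replies: Kxe8, Kd8, Kc8, Ke6, Kd6.
In check but a legal move exists → not checkmate.

no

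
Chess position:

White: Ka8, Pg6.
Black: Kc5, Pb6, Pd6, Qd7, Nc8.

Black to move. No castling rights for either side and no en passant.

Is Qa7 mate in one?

After Qa7: white king on a8; in check: yes, from the black queen on a7.
King squares — a7: attacked by Nc8; b7: attacked by Qa7; b8: attacked by Qa7.
White has no legal moves → checkmate.

yes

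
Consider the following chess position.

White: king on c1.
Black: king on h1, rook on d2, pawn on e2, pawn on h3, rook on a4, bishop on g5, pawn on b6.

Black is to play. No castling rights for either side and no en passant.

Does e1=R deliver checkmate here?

yes

After e1=R: white king on c1; in check: yes, from the black rook on e1.
King squares — b1: attacked by Re1; d1: attacked by Re1; b2: attacked by Rd2; c2: attacked by Rd2; d2: attacked by Bg5.
White has no legal moves → checkmate.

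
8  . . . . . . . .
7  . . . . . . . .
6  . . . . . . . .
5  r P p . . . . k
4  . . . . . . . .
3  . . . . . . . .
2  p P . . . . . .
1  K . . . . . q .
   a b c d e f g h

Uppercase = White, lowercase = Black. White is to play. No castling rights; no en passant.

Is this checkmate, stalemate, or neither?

checkmate

White to move; white king on a1.
In check: yes, from the black queen on g1.
King squares — b1: attacked by Qg1; a2: attacked by Ra5; b2: own pawn.
Legal moves for White: none.
In check with no legal moves → checkmate.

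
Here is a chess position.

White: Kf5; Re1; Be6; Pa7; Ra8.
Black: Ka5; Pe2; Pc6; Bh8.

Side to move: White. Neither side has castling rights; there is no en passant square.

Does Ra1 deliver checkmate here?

After Ra1: black king on a5; in check: yes, from the white rook on a1.
Black has 4 legal replies: Kb6, Kb5, Kb4, Bxa1.
In check but a legal move exists → not checkmate.

no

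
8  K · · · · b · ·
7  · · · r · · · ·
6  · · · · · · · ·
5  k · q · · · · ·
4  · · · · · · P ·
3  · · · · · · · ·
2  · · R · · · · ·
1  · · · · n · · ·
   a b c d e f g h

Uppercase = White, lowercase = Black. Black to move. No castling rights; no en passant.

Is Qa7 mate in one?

yes

After Qa7: white king on a8; in check: yes, from the black queen on a7.
King squares — a7: attacked by Rd7; b7: attacked by Qa7; b8: attacked by Qa7.
White has no legal moves → checkmate.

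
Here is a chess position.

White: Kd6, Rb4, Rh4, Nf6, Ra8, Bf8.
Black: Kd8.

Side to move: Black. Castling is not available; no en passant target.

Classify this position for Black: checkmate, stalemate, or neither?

Black to move; black king on d8.
In check: yes, from the white rook on a8.
King squares — c7: attacked by Kd6; d7: attacked by Kd6; e7: attacked by Kd6; c8: attacked by Ra8; e8: attacked by Nf6.
Legal moves for Black: none.
In check with no legal moves → checkmate.

checkmate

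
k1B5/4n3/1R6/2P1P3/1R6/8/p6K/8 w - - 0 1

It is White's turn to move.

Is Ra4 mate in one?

yes

After Ra4: black king on a8; in check: yes, from the white rook on a4.
King squares — a7: attacked by Ra4; b7: attacked by Rb6; b8: attacked by Rb6.
Black has no legal moves → checkmate.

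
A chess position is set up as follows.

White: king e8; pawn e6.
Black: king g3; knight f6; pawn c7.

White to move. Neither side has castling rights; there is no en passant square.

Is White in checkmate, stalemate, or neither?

White to move; white king on e8.
In check: yes, from the black knight on f6.
King squares — d7: attacked by Nf6; e7: available; f7: available; d8: available; f8: available.
Legal moves for White: Kf8, Kd8, Kf7, Ke7.
White is in check but has 4 legal moves → neither.

neither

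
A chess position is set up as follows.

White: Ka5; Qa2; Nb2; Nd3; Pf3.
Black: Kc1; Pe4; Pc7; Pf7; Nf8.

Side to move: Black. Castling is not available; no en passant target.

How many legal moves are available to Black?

3

Black to move; king on c1.
In check: yes, from the white knight on d3.
Legal moves: Kd2, Kc2, exd3.
Count: 3.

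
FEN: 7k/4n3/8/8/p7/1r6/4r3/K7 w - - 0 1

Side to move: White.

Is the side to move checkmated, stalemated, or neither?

White to move; white king on a1.
In check: no.
King squares — b1: attacked by Rb3; a2: attacked by Re2; b2: attacked by Re2.
Legal moves for White: none.
Not in check and no legal moves → stalemate.

stalemate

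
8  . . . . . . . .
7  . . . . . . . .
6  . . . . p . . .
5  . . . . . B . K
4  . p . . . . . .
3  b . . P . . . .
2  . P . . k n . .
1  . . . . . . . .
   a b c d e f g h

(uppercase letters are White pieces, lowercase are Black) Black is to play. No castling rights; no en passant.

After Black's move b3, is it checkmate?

no

After b3: white king on h5; in check: no.
White is not in check, so this cannot be checkmate.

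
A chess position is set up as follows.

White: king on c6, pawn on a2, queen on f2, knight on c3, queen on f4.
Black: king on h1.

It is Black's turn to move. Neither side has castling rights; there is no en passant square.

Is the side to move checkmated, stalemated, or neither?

stalemate

Black to move; black king on h1.
In check: no.
King squares — g1: attacked by Qf2; g2: attacked by Qf2; h2: attacked by Qf2.
Legal moves for Black: none.
Not in check and no legal moves → stalemate.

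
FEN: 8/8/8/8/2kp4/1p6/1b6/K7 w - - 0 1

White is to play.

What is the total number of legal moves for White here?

White to move; king on a1.
In check: yes, from the black bishop on b2.
Legal moves: Kxb2, Kb1.
Count: 2.

2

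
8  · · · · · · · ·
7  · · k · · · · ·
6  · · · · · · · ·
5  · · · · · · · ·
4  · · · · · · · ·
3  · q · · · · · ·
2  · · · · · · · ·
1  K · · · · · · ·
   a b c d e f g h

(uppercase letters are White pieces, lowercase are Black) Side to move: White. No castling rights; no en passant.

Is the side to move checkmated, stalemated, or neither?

White to move; white king on a1.
In check: no.
King squares — b1: attacked by Qb3; a2: attacked by Qb3; b2: attacked by Qb3.
Legal moves for White: none.
Not in check and no legal moves → stalemate.

stalemate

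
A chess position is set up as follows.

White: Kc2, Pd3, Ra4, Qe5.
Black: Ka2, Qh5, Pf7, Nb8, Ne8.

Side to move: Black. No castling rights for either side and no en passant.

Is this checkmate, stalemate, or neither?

checkmate

Black to move; black king on a2.
In check: yes, from the white rook on a4.
King squares — a1: attacked by Ra4; b1: attacked by Kc2; b2: attacked by Kc2; a3: attacked by Ra4; b3: attacked by Kc2.
Legal moves for Black: none.
In check with no legal moves → checkmate.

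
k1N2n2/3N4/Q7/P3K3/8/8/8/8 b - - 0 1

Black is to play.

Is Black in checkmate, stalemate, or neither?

Black to move; black king on a8.
In check: yes, from the white queen on a6.
King squares — a7: attacked by Qa6; b7: attacked by Qa6; b8: attacked by Nd7.
Legal moves for Black: none.
In check with no legal moves → checkmate.

checkmate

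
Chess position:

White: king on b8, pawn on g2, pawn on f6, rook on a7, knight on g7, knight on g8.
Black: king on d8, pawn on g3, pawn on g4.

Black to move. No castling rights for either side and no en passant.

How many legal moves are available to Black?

0

Black to move; king on d8.
In check: no.
Legal moves: none.
Count: 0.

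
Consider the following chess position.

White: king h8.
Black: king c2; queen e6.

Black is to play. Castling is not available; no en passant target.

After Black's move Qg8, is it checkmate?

After Qg8: white king on h8; in check: yes, from the black queen on g8.
White has 1 legal reply: Kxg8.
In check but a legal move exists → not checkmate.

no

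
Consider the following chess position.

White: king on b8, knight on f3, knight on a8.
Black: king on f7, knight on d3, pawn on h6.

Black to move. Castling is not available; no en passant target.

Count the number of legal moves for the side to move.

17

Black to move; king on f7.
In check: no.
Legal moves: Kg8, Kf8, Ke8, Kg7, Ke7, Kg6, Kf6, Ke6, Ne5, Nc5, Nf4, Nb4, Nf2, Nb2, Ne1, Nc1, h5.
Count: 17.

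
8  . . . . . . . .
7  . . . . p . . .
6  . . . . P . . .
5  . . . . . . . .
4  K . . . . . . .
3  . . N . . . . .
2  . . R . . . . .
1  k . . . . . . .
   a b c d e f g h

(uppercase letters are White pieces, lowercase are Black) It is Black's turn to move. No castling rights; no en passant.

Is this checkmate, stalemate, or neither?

stalemate

Black to move; black king on a1.
In check: no.
King squares — b1: attacked by Nc3; a2: attacked by Rc2; b2: attacked by Rc2.
Legal moves for Black: none.
Not in check and no legal moves → stalemate.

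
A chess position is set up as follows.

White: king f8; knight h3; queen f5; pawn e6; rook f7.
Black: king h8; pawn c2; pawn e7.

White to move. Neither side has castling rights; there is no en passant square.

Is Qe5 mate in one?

After Qe5: black king on h8; in check: yes, from the white queen on e5.
King squares — g7: attacked by Qe5; h7: attacked by Rf7; g8: attacked by Kf8.
Black has no legal moves → checkmate.

yes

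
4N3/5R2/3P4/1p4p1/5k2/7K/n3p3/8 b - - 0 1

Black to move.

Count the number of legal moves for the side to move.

3

Black to move; king on f4.
In check: yes, from the white rook on f7.
Legal moves: Ke5, Ke4, Ke3.
Count: 3.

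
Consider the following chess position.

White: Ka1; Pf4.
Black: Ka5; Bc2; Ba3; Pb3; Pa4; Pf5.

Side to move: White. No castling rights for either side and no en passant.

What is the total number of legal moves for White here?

0

White to move; king on a1.
In check: no.
Legal moves: none.
Count: 0.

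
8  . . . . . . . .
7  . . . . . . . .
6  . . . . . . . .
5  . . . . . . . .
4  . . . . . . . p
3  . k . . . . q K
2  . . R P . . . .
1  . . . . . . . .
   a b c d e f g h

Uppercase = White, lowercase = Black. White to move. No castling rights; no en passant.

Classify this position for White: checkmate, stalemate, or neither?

White to move; white king on h3.
In check: yes, from the black queen on g3.
King squares — g2: attacked by Qg3; h2: attacked by Qg3; g3: attacked by Ph4; g4: attacked by Qg3; h4: attacked by Qg3.
Legal moves for White: none.
In check with no legal moves → checkmate.

checkmate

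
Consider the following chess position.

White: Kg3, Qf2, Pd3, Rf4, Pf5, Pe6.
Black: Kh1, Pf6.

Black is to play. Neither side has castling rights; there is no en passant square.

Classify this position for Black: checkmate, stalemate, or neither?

stalemate

Black to move; black king on h1.
In check: no.
King squares — g1: attacked by Qf2; g2: attacked by Qf2; h2: attacked by Qf2.
Legal moves for Black: none.
Not in check and no legal moves → stalemate.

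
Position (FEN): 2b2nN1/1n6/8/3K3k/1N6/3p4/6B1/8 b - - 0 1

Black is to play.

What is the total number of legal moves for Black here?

18

Black to move; king on h5.
In check: no.
Legal moves: Nh7, Nd7, Ng6, Ne6, Bd7, Be6+, Bf5, Bg4, Bh3, Nd8, Nd6, Nc5, Na5, Kg6, Kg5, Kh4, Kg4, d2.
Count: 18.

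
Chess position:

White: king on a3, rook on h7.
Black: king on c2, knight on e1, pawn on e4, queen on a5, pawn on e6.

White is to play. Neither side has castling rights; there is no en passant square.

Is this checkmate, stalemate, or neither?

checkmate

White to move; white king on a3.
In check: yes, from the black queen on a5.
King squares — a2: attacked by Qa5; b2: attacked by Kc2; b3: attacked by Kc2; a4: attacked by Qa5; b4: attacked by Qa5.
Legal moves for White: none.
In check with no legal moves → checkmate.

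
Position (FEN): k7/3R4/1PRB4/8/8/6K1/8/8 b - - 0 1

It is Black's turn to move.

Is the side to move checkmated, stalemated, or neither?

Black to move; black king on a8.
In check: no.
King squares — a7: attacked by Pb6; b7: attacked by Rd7; b8: attacked by Bd6.
Legal moves for Black: none.
Not in check and no legal moves → stalemate.

stalemate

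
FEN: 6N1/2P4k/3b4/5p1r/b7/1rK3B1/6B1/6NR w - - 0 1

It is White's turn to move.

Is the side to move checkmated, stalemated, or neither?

White to move; white king on c3.
In check: yes, from the black rook on b3.
Legal moves for White: Kd4, Kc4, Kd2, Kc2.
White is in check but has 4 legal moves → neither.

neither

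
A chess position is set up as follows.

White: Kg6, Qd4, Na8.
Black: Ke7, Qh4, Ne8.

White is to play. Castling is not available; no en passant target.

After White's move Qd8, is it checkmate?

no

After Qd8: black king on e7; in check: yes, from the white queen on d8.
Black has 3 legal replies: Kf8, Kxd8, Ke6.
In check but a legal move exists → not checkmate.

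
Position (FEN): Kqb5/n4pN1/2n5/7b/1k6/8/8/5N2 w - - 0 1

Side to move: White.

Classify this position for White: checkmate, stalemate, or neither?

White to move; white king on a8.
In check: yes, from the black queen on b8.
King squares — a7: attacked by Nc6; b7: attacked by Qb8; b8: attacked by Nc6.
Legal moves for White: none.
In check with no legal moves → checkmate.

checkmate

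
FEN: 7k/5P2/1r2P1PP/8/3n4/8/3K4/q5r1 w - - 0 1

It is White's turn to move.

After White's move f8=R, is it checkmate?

yes

After f8=R: black king on h8; in check: yes, from the white rook on f8.
King squares — g7: attacked by Ph6; h7: attacked by Pg6; g8: attacked by Rf8.
Black has no legal moves → checkmate.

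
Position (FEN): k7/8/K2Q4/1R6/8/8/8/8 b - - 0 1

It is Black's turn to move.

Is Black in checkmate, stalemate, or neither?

Black to move; black king on a8.
In check: no.
King squares — a7: attacked by Ka6; b7: attacked by Rb5; b8: attacked by Rb5.
Legal moves for Black: none.
Not in check and no legal moves → stalemate.

stalemate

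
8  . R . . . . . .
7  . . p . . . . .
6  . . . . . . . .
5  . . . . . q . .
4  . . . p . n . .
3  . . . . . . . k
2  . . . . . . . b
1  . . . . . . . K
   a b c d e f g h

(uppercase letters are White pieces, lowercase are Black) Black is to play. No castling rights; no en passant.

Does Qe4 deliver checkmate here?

yes

After Qe4: white king on h1; in check: yes, from the black queen on e4.
King squares — g1: attacked by Bh2; g2: attacked by Kh3; h2: attacked by Kh3.
White has no legal moves → checkmate.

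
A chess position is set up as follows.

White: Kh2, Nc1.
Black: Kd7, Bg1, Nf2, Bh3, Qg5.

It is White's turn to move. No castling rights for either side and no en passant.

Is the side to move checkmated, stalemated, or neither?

White to move; white king on h2.
In check: yes, from the black bishop on g1.
King squares — g1: attacked by Qg5; h1: attacked by Nf2; g2: attacked by Bh3; g3: attacked by Qg5; h3: attacked by Nf2.
Legal moves for White: none.
In check with no legal moves → checkmate.

checkmate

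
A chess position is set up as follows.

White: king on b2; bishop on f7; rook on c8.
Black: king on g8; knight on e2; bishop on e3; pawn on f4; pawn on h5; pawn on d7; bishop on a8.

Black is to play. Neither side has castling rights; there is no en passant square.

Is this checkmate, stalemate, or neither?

neither

Black to move; black king on g8.
In check: yes, from the white bishop on f7 and the white rook on c8.
King squares — f7: available; g7: available; h7: available; f8: attacked by Rc8; h8: attacked by Rc8.
Legal moves for Black: Kh7, Kg7, Kxf7.
Black is in check but has 3 legal moves → neither.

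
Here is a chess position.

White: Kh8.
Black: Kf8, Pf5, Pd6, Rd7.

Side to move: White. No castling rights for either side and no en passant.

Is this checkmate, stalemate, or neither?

stalemate

White to move; white king on h8.
In check: no.
King squares — g7: attacked by Rd7; h7: attacked by Rd7; g8: attacked by Kf8.
Legal moves for White: none.
Not in check and no legal moves → stalemate.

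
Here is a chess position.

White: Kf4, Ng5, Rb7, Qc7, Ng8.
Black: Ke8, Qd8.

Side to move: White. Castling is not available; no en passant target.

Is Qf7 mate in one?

yes

After Qf7: black king on e8; in check: yes, from the white queen on f7.
King squares — d7: attacked by Rb7; e7: attacked by Rb7; f7: attacked by Ng5; d8: own queen; f8: attacked by Qf7.
Black has no legal moves → checkmate.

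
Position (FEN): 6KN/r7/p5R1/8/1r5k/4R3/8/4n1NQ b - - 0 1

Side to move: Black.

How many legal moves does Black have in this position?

Black to move; king on h4.
In check: yes, from the white queen on h1.
Legal moves: none.
Count: 0.

0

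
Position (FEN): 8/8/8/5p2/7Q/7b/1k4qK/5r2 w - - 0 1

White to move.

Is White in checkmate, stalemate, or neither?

checkmate

White to move; white king on h2.
In check: yes, from the black queen on g2.
King squares — g1: attacked by Rf1; h1: attacked by Rf1; g2: attacked by Bh3; g3: attacked by Qg2; h3: attacked by Qg2.
Legal moves for White: none.
In check with no legal moves → checkmate.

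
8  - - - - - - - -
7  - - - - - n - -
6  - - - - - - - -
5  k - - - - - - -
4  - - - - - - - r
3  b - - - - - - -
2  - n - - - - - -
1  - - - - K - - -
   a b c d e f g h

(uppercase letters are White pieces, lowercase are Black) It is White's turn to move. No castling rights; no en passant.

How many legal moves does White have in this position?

White to move; king on e1.
In check: no.
Legal moves: Kf2, Ke2, Kd2, Kf1.
Count: 4.

4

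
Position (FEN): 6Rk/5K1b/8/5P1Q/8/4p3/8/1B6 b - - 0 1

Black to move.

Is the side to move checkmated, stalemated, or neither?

checkmate

Black to move; black king on h8.
In check: yes, from the white rook on g8.
King squares — g7: attacked by Kf7; h7: own bishop; g8: attacked by Kf7.
Legal moves for Black: none.
In check with no legal moves → checkmate.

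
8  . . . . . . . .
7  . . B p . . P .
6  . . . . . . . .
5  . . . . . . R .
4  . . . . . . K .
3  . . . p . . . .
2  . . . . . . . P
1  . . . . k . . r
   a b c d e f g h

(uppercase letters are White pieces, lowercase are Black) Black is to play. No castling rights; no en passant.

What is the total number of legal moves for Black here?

11

Black to move; king on e1.
In check: no.
Legal moves: Rxh2, Rg1+, Rf1, Kf2, Ke2, Kd2, Kf1, Kd1, d6, d2, d5.
Count: 11.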